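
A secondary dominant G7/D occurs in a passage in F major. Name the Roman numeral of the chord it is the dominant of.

V

The chord is a dominant seventh chord on G.
A dominant resolves down a perfect fifth: G → C. In F major, C is scale degree 5, i.e. V.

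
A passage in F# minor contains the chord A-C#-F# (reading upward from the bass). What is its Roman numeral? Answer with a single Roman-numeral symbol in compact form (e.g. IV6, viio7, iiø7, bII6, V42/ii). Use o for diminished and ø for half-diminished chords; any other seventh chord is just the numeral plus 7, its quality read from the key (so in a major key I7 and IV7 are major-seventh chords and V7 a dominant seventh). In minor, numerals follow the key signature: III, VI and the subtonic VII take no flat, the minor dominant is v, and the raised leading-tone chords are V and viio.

i6

The pitches F#-A-C# form a minor triad rooted on F#.
In F# minor, F# is the tonic; the diatonic minor triad there is i.
With A in the bass the chord is in first inversion, so the figured bass is 6.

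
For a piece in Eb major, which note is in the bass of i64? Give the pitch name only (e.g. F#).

Bb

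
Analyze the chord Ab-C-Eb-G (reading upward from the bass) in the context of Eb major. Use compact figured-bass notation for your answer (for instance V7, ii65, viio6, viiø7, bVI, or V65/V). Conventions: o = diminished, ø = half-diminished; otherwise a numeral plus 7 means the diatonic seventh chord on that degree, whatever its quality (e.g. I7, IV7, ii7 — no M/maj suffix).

IV7

Stacked in thirds the chord is Ab-C-Eb-G: a major seventh chord on Ab.
Ab is scale degree 4 in Eb major, and a major seventh chord on that degree is written IV7.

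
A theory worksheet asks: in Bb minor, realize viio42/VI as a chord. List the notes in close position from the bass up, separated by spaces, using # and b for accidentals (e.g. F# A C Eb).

Ebb F Ab Cb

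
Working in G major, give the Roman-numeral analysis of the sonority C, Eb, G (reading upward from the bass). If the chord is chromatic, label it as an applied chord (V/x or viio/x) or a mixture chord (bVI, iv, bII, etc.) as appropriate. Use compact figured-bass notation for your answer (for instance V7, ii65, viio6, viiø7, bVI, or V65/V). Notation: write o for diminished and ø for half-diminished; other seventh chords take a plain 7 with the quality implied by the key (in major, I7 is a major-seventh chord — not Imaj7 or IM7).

The pitches C-Eb-G form a minor triad rooted on C.
C is the fourth degree of G major. This is the minor subdominant, borrowed from the parallel minor.

iv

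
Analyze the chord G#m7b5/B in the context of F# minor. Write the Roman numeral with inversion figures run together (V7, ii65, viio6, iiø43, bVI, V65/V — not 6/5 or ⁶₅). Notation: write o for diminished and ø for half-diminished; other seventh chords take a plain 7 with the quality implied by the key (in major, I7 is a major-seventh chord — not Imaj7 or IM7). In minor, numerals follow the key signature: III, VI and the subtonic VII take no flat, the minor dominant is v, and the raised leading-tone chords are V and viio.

iiø65

Stacked in thirds the chord is G#-B-D-F#: a half-diminished seventh chord on G#.
G# is scale degree 2 in F# minor, and a half-diminished seventh chord on that degree is written iiø7.
With B in the bass the chord is in first inversion, so the figured bass is 65.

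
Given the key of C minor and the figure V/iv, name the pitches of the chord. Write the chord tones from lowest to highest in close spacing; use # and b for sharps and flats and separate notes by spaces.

C E G

V/iv is a secondary dominant — the dominant triad of iv. iv in C minor is F, so the applied chord's root is C, a perfect fifth above.
Building a major triad on C gives C-E-G.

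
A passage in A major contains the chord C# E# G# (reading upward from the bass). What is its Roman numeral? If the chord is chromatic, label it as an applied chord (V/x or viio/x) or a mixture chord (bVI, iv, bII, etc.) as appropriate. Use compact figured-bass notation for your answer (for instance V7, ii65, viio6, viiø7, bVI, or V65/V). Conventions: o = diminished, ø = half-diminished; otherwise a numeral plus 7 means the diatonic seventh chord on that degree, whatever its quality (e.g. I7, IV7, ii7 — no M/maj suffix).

V/vi

Stacked in thirds the chord is C#-E#-G#: a major triad on C#.
C# is not a diatonic chord root with this quality in A major, but it lies a perfect fifth above F# (vi), so the chord functions as an applied dominant of vi.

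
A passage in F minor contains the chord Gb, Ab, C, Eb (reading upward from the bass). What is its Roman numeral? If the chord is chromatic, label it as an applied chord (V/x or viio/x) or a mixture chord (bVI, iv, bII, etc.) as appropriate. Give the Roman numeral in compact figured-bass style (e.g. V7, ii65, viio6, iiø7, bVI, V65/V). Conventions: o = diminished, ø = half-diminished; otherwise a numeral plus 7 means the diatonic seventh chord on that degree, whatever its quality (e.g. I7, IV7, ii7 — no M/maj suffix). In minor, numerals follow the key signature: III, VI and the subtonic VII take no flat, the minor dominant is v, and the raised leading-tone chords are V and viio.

V42/VI

The pitches Ab-C-Eb-Gb form a dominant seventh chord rooted on Ab.
Ab is not a diatonic chord root with this quality in F minor, but it lies a perfect fifth above Db (VI), so the chord functions as an applied dominant of VI.
With Gb in the bass the chord is in third inversion, so the figured bass is 42.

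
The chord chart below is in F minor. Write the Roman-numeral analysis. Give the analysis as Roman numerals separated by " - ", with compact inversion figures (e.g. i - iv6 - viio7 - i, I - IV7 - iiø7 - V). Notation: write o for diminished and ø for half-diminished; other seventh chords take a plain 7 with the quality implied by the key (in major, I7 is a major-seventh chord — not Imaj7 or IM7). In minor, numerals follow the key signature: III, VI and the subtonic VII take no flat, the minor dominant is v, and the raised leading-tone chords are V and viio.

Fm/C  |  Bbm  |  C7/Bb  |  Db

i64 - iv - V42 - VI

Fm/C: minor triad on F = scale degree 1 → i64.
Bbm has root Bb, degree 4 in F minor, so iv.
C7/Bb: root C is the dominant; dominant seventh chord there is V42.
Db: major triad on Db = scale degree 6 → VI.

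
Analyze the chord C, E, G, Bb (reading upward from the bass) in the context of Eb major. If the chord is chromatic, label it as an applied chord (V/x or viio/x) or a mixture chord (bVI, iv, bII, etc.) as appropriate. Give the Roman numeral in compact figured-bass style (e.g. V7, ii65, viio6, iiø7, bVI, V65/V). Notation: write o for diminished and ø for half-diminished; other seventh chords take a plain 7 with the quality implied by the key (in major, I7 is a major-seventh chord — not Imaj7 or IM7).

V7/ii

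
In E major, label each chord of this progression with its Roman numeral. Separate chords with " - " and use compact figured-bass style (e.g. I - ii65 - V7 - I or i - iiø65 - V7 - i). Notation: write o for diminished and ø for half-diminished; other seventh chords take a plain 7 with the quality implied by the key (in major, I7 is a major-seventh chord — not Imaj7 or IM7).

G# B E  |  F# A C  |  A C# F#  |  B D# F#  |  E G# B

I6 - iio - ii6 - V - I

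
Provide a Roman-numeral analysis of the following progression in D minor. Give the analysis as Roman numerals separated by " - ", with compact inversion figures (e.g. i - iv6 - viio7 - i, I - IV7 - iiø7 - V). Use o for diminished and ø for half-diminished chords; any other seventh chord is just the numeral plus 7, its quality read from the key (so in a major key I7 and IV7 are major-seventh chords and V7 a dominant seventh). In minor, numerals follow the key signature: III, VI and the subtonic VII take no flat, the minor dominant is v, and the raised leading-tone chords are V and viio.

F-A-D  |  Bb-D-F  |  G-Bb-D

i6 - VI - iv

F-A-D has root D, degree 1 in D minor, so i6.
Bb-D-F: root Bb is the submediant; major triad there is VI.
G-Bb-D: minor triad on G = scale degree 4 → iv.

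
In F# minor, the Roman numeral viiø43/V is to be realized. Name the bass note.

The applied chord viiø43/V is rooted on B#: B#-D#-F#-A#.
The figure 43 means second inversion — the fifth is in the bass.

F#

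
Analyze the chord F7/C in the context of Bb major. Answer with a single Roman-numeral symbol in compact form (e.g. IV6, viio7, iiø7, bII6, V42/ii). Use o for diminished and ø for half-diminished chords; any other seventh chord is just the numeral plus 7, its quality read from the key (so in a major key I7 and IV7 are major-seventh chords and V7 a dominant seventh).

V43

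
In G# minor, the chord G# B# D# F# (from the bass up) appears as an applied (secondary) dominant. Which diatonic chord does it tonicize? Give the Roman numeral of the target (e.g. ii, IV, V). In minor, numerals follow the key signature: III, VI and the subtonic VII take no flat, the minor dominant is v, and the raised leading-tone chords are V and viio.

The chord is a dominant seventh chord on G#.
A dominant resolves down a perfect fifth: G# → C#. In G# minor, C# is scale degree 4, i.e. iv.

iv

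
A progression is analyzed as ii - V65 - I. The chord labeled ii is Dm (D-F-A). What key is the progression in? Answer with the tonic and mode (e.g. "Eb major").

C major

The chord Dm is a minor triad rooted on D; its label is ii.
If D is scale degree 2 and the mode makes that degree carry a minor triad, the tonic is C and the mode is major.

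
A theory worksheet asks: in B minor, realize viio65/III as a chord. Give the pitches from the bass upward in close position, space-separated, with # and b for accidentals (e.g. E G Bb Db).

E G Bb C#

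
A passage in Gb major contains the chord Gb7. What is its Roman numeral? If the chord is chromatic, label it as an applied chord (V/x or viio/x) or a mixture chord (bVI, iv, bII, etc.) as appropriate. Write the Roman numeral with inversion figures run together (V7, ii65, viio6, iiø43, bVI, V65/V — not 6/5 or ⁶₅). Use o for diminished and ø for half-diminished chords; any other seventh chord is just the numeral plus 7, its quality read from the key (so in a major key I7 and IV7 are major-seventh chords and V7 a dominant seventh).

Stacked in thirds the chord is Gb-Bb-Db-Fb: a dominant seventh chord on Gb.
Gb is not a diatonic chord root with this quality in Gb major, but it lies a perfect fifth above Cb (IV), so the chord functions as an applied dominant of IV.

V7/IV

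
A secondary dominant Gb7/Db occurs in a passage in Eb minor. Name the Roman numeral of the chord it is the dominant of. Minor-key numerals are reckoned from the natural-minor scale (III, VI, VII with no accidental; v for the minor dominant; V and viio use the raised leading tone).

VI

The chord is a dominant seventh chord on Gb.
A dominant resolves down a perfect fifth: Gb → Cb. In Eb minor, Cb is scale degree 6, i.e. VI.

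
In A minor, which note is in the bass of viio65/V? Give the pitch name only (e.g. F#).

F#

The applied chord viio65/V is rooted on D#: D#-F#-A-C.
The figure 65 means first inversion — the third is in the bass.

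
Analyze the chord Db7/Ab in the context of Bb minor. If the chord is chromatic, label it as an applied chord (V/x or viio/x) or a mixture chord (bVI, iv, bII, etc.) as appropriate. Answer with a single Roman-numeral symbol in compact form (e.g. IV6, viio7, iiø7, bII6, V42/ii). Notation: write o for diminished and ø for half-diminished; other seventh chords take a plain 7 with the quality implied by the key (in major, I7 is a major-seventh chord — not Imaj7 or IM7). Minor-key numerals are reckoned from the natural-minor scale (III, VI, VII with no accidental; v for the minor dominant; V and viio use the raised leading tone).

V43/VI

The pitches Db-F-Ab-Cb form a dominant seventh chord rooted on Db.
Db is not a diatonic chord root with this quality in Bb minor, but it lies a perfect fifth above Gb (VI), so the chord functions as an applied dominant of VI.
With Ab in the bass the chord is in second inversion, so the figured bass is 43.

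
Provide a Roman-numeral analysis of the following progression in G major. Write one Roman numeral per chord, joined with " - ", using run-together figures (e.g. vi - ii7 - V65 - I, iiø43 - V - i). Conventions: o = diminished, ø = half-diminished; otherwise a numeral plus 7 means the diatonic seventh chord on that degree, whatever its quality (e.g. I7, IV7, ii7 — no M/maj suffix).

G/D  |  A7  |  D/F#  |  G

I64 - V7/V - V6 - I

G/D: major triad on G = scale degree 1 → I64.
A7 is the secondary dominant of V (dominant seventh chord on A): V7/V.
D/F#: root D is the dominant; major triad there is V6.
G: major triad on G = scale degree 1 → I.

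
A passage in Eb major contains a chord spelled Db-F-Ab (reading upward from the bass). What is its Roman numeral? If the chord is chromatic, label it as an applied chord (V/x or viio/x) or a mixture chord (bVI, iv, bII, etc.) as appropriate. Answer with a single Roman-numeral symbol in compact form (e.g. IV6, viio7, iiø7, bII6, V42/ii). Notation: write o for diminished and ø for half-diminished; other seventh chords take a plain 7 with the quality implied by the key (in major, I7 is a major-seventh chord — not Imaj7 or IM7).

bVII

Stacked in thirds the chord is Db-F-Ab: a major triad on Db.
Db is the lowered seventh degree of Eb major (diatonic 7 would be D). This is a major triad on the lowered seventh degree (the subtonic), borrowed from the parallel minor.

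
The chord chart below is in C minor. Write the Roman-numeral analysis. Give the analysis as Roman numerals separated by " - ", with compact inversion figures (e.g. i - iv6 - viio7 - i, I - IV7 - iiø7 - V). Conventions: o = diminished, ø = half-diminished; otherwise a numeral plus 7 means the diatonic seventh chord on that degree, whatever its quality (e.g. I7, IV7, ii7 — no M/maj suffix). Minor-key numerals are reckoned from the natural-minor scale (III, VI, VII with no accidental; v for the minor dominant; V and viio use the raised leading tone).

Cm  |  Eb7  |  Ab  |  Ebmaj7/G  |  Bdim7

Cm: root C is the tonic; minor triad there is i.
Eb7 is the secondary dominant of VI (dominant seventh chord on Eb): V7/VI.
Ab: root Ab is the submediant; major triad there is VI.
Ebmaj7/G: major seventh chord on Eb = scale degree 3 → III65.
Bdim7 has root B, degree 7 in C minor, so viio7.

i - V7/VI - VI - III65 - viio7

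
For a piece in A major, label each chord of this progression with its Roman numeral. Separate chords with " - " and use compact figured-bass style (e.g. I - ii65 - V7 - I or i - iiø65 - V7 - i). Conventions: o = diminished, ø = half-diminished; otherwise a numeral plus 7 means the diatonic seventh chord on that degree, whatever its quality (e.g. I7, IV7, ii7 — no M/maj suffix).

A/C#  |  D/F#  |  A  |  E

A/C# has root A, degree 1 in A major, so I6.
D/F#: root D is the subdominant; major triad there is IV6.
A: root A is the tonic; major triad there is I.
E: root E is the dominant; major triad there is V.

I6 - IV6 - I - V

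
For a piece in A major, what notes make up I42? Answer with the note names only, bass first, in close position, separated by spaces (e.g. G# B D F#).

The numeral's case and figure indicate a major seventh chord. In A major its root, the tonic, is A.
Stacking thirds from A gives A-C#-E-G#.
With the 42 figure the chord is in third inversion; from the bass G# upward in close position it reads G#-A-C#-E.

G# A C# E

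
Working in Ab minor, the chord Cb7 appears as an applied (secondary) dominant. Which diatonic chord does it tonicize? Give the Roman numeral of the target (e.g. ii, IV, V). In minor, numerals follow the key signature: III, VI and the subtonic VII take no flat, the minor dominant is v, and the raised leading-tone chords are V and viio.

The chord is a dominant seventh chord on Cb.
A dominant resolves down a perfect fifth: Cb → Fb. In Ab minor, Fb is scale degree 6, i.e. VI.

VI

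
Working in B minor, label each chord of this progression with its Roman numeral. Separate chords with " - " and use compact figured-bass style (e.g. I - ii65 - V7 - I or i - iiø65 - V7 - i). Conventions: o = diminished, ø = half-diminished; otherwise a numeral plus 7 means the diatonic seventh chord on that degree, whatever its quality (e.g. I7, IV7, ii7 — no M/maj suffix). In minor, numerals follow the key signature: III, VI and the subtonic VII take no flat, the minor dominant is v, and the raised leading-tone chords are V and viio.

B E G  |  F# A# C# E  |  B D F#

iv64 - V7 - i

B-E-G has root E, degree 4 in B minor, so iv64.
F#-A#-C#-E has root F#, degree 5 in B minor, so V7.
B-D-F#: minor triad on B = scale degree 1 → i.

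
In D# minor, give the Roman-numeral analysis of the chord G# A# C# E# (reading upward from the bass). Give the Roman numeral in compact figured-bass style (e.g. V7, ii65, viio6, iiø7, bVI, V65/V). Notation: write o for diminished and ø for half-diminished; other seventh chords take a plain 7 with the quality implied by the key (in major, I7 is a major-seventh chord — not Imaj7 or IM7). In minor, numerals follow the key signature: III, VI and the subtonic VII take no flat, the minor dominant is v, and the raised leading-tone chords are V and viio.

v42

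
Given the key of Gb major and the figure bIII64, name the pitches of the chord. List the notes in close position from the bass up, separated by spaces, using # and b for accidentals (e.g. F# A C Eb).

Fb Bbb Db

bIII64 is a major triad on the lowered third degree, borrowed from the parallel minor. In Gb major that root is Bbb.
So the chord is Bbb-Db-Fb, a major triad.
With the 64 figure the chord is in second inversion; from the bass Fb upward in close position it reads Fb-Bbb-Db.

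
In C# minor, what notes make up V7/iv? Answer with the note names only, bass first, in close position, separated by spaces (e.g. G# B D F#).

V7/iv is a secondary dominant — the dominant seventh of iv. iv in C# minor is F#, so the applied chord's root is C#, a perfect fifth above.
Building a dominant seventh chord on C# gives C#-E#-G#-B.

C# E# G# B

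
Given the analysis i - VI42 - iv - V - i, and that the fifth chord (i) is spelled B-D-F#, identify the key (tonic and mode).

B minor

The chord Bm is a minor triad rooted on B; its label is i.
If B is scale degree 1 and the mode makes that degree carry a minor triad, the tonic is B and the mode is minor.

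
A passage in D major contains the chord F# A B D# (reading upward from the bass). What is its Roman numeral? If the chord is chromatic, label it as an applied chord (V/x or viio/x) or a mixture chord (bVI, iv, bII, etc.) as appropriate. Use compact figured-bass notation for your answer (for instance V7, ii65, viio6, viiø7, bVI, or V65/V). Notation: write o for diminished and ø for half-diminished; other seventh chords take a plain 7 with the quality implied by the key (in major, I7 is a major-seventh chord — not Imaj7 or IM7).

V43/ii

The pitches B-D#-F#-A form a dominant seventh chord rooted on B.
B is not a diatonic chord root with this quality in D major, but it lies a perfect fifth above E (ii), so the chord functions as an applied dominant of ii.
With F# in the bass the chord is in second inversion, so the figured bass is 43.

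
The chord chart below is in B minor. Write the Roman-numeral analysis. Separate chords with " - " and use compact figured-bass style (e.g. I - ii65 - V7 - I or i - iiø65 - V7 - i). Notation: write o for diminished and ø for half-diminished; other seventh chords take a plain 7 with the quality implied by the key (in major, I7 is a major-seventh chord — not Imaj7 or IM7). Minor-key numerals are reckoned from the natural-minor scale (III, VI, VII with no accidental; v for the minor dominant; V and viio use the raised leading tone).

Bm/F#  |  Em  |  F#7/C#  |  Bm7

i64 - iv - V43 - i7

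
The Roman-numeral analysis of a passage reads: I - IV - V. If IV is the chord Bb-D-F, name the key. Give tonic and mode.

F major

IV is given as Bb-D-F — a major triad with root Bb.
IV on Bb implies Bb is the subdominant; that puts the tonic at F, and the uppercase numeral fits major mode.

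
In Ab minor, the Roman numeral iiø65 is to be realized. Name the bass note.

iiø in Ab minor has root Bb; the chord is Bb-Db-Fb-Ab.
The figure 65 means first inversion — the third is in the bass.

Db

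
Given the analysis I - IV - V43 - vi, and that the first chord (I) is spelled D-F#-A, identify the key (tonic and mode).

I is given as D-F#-A — a major triad with root D.
If D is scale degree 1 and the mode makes that degree carry a major triad, the tonic is D and the mode is major.

D major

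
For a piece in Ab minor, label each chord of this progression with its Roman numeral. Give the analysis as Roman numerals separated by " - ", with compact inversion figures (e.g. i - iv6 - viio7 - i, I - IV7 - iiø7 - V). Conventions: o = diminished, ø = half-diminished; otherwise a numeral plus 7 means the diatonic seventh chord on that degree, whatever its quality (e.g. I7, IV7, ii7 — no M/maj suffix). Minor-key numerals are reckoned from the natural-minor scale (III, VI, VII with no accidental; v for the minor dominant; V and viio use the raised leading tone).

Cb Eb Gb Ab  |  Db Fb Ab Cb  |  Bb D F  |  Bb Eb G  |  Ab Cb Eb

i65 - iv7 - V/V - V64 - i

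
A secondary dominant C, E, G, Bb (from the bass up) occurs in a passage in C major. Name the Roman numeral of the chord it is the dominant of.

IV

The chord is a dominant seventh chord on C.
A dominant resolves down a perfect fifth: C → F. In C major, F is scale degree 4, i.e. IV.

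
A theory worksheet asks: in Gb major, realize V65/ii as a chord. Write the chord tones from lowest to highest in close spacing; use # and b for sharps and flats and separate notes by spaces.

V65/ii is a secondary dominant — the dominant seventh of ii. ii in Gb major is Ab, so the applied chord's root is Eb, a perfect fifth above.
Building a dominant seventh chord on Eb gives Eb-G-Bb-Db.
With the 65 figure the chord is in first inversion; from the bass G upward in close position it reads G-Bb-Db-Eb.

G Bb Db Eb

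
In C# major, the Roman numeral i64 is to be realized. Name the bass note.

i in C# major has root C#; the chord is C#-E-G#.
The figure 64 means second inversion — the fifth is in the bass.

G#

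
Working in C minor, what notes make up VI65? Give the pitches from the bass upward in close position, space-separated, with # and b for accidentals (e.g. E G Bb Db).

C Eb G Ab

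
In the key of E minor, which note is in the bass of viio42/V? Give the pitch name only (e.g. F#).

G

The applied chord viio42/V is rooted on A#: A#-C#-E-G.
The figure 42 means third inversion — the seventh is in the bass.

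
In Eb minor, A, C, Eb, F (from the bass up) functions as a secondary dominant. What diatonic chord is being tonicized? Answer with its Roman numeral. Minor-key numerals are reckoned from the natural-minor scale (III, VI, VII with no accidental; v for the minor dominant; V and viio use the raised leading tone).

V

The chord is a dominant seventh chord on F.
A dominant resolves down a perfect fifth: F → Bb. In Eb minor, Bb is scale degree 5, i.e. V.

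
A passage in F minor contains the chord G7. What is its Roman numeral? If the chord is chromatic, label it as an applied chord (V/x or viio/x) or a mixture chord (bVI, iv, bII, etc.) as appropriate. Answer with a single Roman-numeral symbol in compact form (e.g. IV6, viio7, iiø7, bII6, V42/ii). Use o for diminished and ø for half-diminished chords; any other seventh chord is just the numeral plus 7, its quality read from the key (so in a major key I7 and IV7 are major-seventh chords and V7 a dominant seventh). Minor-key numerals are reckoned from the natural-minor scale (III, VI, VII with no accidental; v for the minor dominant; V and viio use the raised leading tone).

The pitches G-B-D-F form a dominant seventh chord rooted on G.
G is not a diatonic chord root with this quality in F minor, but it lies a perfect fifth above C (V), so the chord functions as an applied dominant of V.

V7/V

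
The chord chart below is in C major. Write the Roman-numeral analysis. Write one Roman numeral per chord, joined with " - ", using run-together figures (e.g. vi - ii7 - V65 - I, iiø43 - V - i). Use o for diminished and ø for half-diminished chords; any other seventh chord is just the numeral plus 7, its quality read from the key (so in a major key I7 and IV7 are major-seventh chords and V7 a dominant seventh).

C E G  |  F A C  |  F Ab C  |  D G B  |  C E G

C-E-G has root C, degree 1 in C major, so I.
F-A-C: major triad on F = scale degree 4 → IV.
F-Ab-C is non-diatonic — iv, a mixture chord from C minor.
D-G-B: root G is the dominant; major triad there is V64.
C-E-G: root C is the tonic; major triad there is I.

I - IV - iv - V64 - I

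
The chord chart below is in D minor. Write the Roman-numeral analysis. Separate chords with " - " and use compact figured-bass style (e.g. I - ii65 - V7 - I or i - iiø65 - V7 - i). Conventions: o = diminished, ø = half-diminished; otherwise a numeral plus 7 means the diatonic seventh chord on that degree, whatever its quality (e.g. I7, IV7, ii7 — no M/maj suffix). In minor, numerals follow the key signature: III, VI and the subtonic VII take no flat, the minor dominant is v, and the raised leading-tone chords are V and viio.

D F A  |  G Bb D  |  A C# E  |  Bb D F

i - iv - V - VI

D-F-A: minor triad on D = scale degree 1 → i.
G-Bb-D: root G is the subdominant; minor triad there is iv.
A-C#-E has root A, degree 5 in D minor, so V.
Bb-D-F: major triad on Bb = scale degree 6 → VI.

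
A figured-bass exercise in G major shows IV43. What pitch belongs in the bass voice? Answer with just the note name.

G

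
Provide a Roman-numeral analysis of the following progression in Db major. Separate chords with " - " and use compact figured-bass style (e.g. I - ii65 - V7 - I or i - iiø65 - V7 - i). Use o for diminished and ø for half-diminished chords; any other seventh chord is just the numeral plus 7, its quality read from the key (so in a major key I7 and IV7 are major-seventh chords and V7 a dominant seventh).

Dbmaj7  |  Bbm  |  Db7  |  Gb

Dbmaj7 has root Db, degree 1 in Db major, so I7.
Bbm: root Bb is the submediant; minor triad there is vi.
Db7: a dominant seventh chord on Db, the applied dominant of IV → V7/IV.
Gb: root Gb is the subdominant; major triad there is IV.

I7 - vi - V7/IV - IV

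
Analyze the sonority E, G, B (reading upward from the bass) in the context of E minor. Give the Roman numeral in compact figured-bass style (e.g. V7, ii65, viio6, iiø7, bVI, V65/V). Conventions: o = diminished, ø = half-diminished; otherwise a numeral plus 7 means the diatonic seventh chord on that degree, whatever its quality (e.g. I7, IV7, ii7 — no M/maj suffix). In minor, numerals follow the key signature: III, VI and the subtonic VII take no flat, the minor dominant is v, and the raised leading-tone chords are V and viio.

The pitches E-G-B form a minor triad rooted on E.
E is scale degree 1 in E minor, and a minor triad on that degree is written i.

i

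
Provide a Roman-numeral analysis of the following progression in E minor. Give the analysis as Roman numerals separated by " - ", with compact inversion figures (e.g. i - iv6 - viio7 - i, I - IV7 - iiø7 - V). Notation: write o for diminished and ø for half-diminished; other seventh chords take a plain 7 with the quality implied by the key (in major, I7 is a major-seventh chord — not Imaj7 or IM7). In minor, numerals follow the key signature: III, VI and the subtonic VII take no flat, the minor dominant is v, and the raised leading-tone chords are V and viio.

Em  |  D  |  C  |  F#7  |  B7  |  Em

i - VII - VI - V7/V - V7 - i

Em has root E, degree 1 in E minor, so i.
D: major triad on D = scale degree 7 → VII.
C: root C is the submediant; major triad there is VI.
F#7: chromatic; F# is V of V, so V7/V.
B7 has root B, degree 5 in E minor, so V7.
Em has root E, degree 1 in E minor, so i.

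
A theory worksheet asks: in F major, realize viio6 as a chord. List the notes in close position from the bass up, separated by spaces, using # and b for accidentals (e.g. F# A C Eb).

G Bb E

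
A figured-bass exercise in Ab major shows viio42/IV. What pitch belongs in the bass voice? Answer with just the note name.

Bbb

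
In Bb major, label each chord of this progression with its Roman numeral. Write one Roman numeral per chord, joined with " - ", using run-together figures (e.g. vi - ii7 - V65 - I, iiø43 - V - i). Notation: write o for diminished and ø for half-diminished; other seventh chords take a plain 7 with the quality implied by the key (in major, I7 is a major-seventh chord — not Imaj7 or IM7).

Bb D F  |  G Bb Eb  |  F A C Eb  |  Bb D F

Bb-D-F: root Bb is the tonic; major triad there is I.
G-Bb-Eb has root Eb, degree 4 in Bb major, so IV6.
F-A-C-Eb: dominant seventh chord on F = scale degree 5 → V7.
Bb-D-F: major triad on Bb = scale degree 1 → I.

I - IV6 - V7 - I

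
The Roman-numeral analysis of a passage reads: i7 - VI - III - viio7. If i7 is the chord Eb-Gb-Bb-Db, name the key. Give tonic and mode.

The chord Ebm7 is a minor seventh chord rooted on Eb; its label is i7.
If Eb is scale degree 1 and the mode makes that degree carry a minor seventh chord, the tonic is Eb and the mode is minor.

Eb minor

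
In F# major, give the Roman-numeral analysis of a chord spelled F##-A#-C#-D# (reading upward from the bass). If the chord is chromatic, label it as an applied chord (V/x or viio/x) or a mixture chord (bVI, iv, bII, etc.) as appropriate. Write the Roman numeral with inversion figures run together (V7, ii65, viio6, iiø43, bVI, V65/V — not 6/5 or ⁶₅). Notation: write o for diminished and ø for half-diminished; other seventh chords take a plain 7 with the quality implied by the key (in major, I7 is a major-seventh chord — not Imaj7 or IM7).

V65/ii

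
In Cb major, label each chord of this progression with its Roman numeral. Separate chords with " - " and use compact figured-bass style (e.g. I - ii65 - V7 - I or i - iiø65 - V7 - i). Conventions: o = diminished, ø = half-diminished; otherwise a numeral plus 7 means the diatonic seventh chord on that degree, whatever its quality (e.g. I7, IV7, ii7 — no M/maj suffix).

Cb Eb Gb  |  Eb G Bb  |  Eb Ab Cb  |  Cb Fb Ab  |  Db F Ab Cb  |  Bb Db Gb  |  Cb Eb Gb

I - V/vi - vi64 - IV64 - V7/V - V6 - I

Cb-Eb-Gb has root Cb, degree 1 in Cb major, so I.
Eb-G-Bb: a major triad on Eb, the applied dominant of vi → V/vi.
Eb-Ab-Cb: root Ab is the submediant; minor triad there is vi64.
Cb-Fb-Ab: root Fb is the subdominant; major triad there is IV64.
Db-F-Ab-Cb: chromatic; Db is V of V, so V7/V.
Bb-Db-Gb has root Gb, degree 5 in Cb major, so V6.
Cb-Eb-Gb has root Cb, degree 1 in Cb major, so I.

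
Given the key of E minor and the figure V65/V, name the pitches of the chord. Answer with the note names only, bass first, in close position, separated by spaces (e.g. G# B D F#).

V65/V is a secondary dominant — the dominant seventh of V. V in E minor is B, so the applied chord's root is F#, a perfect fifth above.
Building a dominant seventh chord on F# gives F#-A#-C#-E.
With the 65 figure the chord is in first inversion; from the bass A# upward in close position it reads A#-C#-E-F#.

A# C# E F#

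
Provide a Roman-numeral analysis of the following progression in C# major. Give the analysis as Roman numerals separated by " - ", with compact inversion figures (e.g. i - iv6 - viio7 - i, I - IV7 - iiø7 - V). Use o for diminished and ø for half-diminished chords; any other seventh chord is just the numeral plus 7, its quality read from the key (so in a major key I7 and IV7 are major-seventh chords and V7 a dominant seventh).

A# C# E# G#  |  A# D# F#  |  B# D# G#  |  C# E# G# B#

A#-C#-E#-G#: minor seventh chord on A# = scale degree 6 → vi7.
A#-D#-F#: minor triad on D# = scale degree 2 → ii64.
B#-D#-G# has root G#, degree 5 in C# major, so V6.
C#-E#-G#-B#: major seventh chord on C# = scale degree 1 → I7.

vi7 - ii64 - V6 - I7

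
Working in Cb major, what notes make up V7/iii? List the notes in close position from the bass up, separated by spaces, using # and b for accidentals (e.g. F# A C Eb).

Bb D F Ab

V7/iii is a secondary dominant — the dominant seventh of iii. iii in Cb major is Eb, so the applied chord's root is Bb, a perfect fifth above.
Building a dominant seventh chord on Bb gives Bb-D-F-Ab.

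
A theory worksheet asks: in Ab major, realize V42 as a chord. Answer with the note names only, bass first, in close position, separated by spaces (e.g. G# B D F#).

Db Eb G Bb

The numeral's case and figure indicate a dominant seventh chord. In Ab major its root, scale degree 5, is Eb.
Stacking thirds from Eb gives Eb-G-Bb-Db.
The figured bass 42 indicates third inversion, placing the seventh (Db) in the bass: Db-Eb-G-Bb.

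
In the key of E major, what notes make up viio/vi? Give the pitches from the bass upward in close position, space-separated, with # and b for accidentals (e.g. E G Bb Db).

The slash marks an applied leading-tone chord: viio of vi. In E major, vi is C#, so the leading tone to it is B#, a half step below.
Building a diminished triad on B# gives B#-D#-F#.

B# D# F#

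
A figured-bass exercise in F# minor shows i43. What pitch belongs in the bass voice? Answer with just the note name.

i in F# minor has root F#; the chord is F#-A-C#-E.
The figure 43 means second inversion — the fifth is in the bass.

C#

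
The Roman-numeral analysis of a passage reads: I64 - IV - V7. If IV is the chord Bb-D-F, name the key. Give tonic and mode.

The chord Bb is a major triad rooted on Bb; its label is IV.
IV on Bb implies Bb is the subdominant; that puts the tonic at F, and the uppercase numeral fits major mode.

F major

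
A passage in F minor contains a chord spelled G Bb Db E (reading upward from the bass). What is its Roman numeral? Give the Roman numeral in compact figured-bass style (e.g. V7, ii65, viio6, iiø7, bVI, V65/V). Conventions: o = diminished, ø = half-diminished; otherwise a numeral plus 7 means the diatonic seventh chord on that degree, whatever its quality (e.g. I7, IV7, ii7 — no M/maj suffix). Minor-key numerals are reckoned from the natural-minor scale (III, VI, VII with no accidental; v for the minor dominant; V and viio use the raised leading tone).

The pitches E-G-Bb-Db form a fully diminished seventh chord rooted on E.
In F minor, E is the leading tone; the diatonic fully diminished seventh chord there is viio7.
With G in the bass the chord is in first inversion, so the figured bass is 65.

viio65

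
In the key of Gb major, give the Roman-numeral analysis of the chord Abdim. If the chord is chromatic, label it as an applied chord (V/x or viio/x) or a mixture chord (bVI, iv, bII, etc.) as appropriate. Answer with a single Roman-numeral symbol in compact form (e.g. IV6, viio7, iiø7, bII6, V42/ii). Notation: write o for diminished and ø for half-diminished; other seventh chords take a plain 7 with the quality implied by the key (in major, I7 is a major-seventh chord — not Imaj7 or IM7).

iio

The pitches Ab-Cb-Ebb form a diminished triad rooted on Ab.
Ab is the second degree of Gb major. This is the diminished supertonic triad, borrowed from the parallel minor.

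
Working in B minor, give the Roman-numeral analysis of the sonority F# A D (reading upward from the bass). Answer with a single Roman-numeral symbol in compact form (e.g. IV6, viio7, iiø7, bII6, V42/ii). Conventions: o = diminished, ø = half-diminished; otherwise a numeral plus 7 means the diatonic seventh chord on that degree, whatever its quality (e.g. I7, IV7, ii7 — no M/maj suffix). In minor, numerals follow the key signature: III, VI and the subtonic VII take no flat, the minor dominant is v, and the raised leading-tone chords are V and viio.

The pitches D-F#-A form a major triad rooted on D.
In B minor, D is the mediant; the diatonic major triad there is III.
With F# in the bass the chord is in first inversion, so the figured bass is 6.

III6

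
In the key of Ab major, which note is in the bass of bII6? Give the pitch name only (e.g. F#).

bII in Ab major has root Bbb; the chord is Bbb-Db-Fb.
The figure 6 means first inversion — the third is in the bass.

Db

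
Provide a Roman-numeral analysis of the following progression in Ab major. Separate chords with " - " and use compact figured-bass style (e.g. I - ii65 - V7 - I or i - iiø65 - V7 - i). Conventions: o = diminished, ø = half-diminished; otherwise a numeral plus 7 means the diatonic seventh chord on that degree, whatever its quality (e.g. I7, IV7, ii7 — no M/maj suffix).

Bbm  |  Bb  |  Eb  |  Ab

Bbm has root Bb, degree 2 in Ab major, so ii.
Bb is the secondary dominant of V (major triad on Bb): V/V.
Eb: major triad on Eb = scale degree 5 → V.
Ab: root Ab is the tonic; major triad there is I.

ii - V/V - V - I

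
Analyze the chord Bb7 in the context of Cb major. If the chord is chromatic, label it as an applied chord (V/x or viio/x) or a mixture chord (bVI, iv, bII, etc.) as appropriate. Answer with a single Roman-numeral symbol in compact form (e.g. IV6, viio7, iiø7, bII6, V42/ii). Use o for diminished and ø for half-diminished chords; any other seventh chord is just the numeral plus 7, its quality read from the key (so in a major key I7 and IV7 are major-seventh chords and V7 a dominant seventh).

V7/iii

The pitches Bb-D-F-Ab form a dominant seventh chord rooted on Bb.
Bb is not a diatonic chord root with this quality in Cb major, but it lies a perfect fifth above Eb (iii), so the chord functions as an applied dominant of iii.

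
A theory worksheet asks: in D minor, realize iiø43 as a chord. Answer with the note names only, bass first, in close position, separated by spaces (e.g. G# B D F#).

Bb D E G

In D minor, scale degree 2 is E, and the diatonic chord built there is a half-diminished seventh chord.
Stacking thirds from E gives E-G-Bb-D.
The figured bass 43 indicates second inversion, placing the fifth (Bb) in the bass: Bb-D-E-G.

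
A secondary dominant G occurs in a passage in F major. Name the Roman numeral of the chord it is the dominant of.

V

The chord is a major triad on G.
A dominant resolves down a perfect fifth: G → C. In F major, C is scale degree 5, i.e. V.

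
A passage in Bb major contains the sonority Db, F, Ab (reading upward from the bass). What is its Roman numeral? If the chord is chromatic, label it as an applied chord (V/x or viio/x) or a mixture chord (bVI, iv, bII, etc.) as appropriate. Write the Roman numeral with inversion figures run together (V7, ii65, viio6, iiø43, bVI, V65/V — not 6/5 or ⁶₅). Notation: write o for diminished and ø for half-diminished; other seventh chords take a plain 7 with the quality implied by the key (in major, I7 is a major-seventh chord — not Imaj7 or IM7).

bIII

Stacked in thirds the chord is Db-F-Ab: a major triad on Db.
Db is the lowered third degree of Bb major (diatonic 3 would be D). This is a major triad on the lowered third degree, borrowed from the parallel minor.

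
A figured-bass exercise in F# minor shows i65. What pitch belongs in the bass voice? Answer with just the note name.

A

i in F# minor has root F#; the chord is F#-A-C#-E.
The figure 65 means first inversion — the third is in the bass.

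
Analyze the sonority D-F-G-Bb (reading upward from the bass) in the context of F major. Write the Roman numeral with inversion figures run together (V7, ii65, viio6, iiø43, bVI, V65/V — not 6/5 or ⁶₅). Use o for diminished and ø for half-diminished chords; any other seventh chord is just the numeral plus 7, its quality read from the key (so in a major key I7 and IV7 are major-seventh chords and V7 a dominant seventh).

Stacked in thirds the chord is G-Bb-D-F: a minor seventh chord on G.
In F major, G is the supertonic; the diatonic minor seventh chord there is ii7.
With D in the bass the chord is in second inversion, so the figured bass is 43.

ii43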